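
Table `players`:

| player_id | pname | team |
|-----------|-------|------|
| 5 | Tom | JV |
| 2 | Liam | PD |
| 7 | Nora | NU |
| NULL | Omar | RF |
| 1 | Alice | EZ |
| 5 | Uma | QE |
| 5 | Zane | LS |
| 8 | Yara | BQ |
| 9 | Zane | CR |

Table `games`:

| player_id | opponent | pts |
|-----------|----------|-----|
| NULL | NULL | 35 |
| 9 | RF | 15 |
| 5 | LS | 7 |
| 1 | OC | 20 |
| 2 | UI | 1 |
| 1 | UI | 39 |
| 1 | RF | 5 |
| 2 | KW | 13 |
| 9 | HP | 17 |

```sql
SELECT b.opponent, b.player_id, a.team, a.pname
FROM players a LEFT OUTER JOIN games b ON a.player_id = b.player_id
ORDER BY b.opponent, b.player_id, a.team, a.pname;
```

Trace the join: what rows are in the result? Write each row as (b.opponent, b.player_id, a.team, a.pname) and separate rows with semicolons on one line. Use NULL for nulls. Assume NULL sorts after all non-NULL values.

(HP, 9, CR, Zane); (KW, 2, PD, Liam); (LS, 5, JV, Tom); (LS, 5, LS, Zane); (LS, 5, QE, Uma); (OC, 1, EZ, Alice); (RF, 1, EZ, Alice); (RF, 9, CR, Zane); (UI, 1, EZ, Alice); (UI, 2, PD, Liam); (NULL, NULL, BQ, Yara); (NULL, NULL, NU, Nora); (NULL, NULL, RF, Omar)

LEFT JOIN keeps every row from `players`; unmatched rows get NULL for `games`'s columns.
Matching on a.player_id = b.player_id. A NULL in a compared column never satisfies the condition.
- player_id=5: 1 matching b row(s), so 1 row(s) emitted.
- player_id=2: 2 matching b row(s), so 2 row(s) emitted.
- player_id=7: no b row matches, row kept with b columns NULL.
- player_id=NULL: no b row matches, row kept with b columns NULL.
- player_id=1: 3 matching b row(s), so 3 row(s) emitted.
- player_id=5: 1 matching b row(s), so 1 row(s) emitted.
- player_id=5: 1 matching b row(s), so 1 row(s) emitted.
- player_id=8: no b row matches, row kept with b columns NULL.
- player_id=9: 2 matching b row(s), so 2 row(s) emitted.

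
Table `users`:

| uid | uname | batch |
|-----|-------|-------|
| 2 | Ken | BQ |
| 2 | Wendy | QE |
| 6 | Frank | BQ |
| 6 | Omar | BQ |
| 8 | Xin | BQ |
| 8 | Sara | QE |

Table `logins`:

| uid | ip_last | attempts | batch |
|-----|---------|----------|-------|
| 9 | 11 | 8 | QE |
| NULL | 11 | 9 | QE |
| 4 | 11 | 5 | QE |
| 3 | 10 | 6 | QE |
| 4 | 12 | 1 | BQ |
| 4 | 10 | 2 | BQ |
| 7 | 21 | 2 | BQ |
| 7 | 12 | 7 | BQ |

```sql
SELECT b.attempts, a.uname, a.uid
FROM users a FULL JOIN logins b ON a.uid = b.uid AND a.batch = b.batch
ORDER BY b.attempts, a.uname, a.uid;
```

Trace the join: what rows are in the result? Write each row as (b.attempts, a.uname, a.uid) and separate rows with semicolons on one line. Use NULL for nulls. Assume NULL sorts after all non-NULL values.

(1, NULL, NULL); (2, NULL, NULL); (2, NULL, NULL); (5, NULL, NULL); (6, NULL, NULL); (7, NULL, NULL); (8, NULL, NULL); (9, NULL, NULL); (NULL, Frank, 6); (NULL, Ken, 2); (NULL, Omar, 6); (NULL, Sara, 8); (NULL, Wendy, 2); (NULL, Xin, 8)

FULL OUTER JOIN keeps every row from both sides; unmatched rows get NULL for the other side's columns.
Matching on a.uid = b.uid AND a.batch = b.batch. A NULL in a compared column never satisfies the condition.
- uid=2, batch=BQ: no b row matches, row kept with b columns NULL.
- uid=2, batch=QE: no b row matches, row kept with b columns NULL.
- uid=6, batch=BQ: no b row matches, row kept with b columns NULL.
- uid=6, batch=BQ: no b row matches, row kept with b columns NULL.
- uid=8, batch=BQ: no b row matches, row kept with b columns NULL.
- uid=8, batch=QE: no b row matches, row kept with b columns NULL.
- 8 b row(s) had no a match → kept, a columns NULL.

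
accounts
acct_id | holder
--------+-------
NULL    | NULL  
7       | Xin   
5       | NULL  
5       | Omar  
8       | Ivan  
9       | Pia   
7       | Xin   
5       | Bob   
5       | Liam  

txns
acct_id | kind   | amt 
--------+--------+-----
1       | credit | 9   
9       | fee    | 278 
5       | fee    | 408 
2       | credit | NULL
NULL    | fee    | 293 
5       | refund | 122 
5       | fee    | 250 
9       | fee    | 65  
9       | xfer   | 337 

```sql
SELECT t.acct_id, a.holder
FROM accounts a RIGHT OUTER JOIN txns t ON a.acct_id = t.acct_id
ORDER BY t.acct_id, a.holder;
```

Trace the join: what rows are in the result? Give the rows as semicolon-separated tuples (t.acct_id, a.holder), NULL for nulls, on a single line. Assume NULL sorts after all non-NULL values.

(1, NULL); (2, NULL); (5, Bob); (5, Bob); (5, Bob); (5, Liam); (5, Liam); (5, Liam); (5, Omar); (5, Omar); (5, Omar); (5, NULL); (5, NULL); (5, NULL); (9, Pia); (9, Pia); (9, Pia); (NULL, NULL)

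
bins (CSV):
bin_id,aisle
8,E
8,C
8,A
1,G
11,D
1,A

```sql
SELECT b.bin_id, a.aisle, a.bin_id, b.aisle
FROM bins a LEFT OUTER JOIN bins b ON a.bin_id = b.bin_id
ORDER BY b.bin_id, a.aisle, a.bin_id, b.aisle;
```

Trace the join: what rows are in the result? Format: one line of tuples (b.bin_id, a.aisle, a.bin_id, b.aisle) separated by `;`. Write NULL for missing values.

(1, A, 1, A); (1, A, 1, G); (1, G, 1, A); (1, G, 1, G); (8, A, 8, A); (8, A, 8, C); (8, A, 8, E); (8, C, 8, A); (8, C, 8, C); (8, C, 8, E); (8, E, 8, A); (8, E, 8, C); (8, E, 8, E); (11, D, 11, D)

LEFT JOIN keeps every row from `bins a`; unmatched rows get NULL for `bins b`'s columns.
Matching on a.bin_id = b.bin_id.
- a row (bin_id=8): matches 3 b row(s) → 3 output row(s).
- a row (bin_id=8): matches 3 b row(s) → 3 output row(s).
- a row (bin_id=8): matches 3 b row(s) → 3 output row(s).
- a row (bin_id=1): matches 2 b row(s) → 2 output row(s).
- a row (bin_id=11): matches 1 b row(s) → 1 output row(s).
- a row (bin_id=1): matches 2 b row(s) → 2 output row(s).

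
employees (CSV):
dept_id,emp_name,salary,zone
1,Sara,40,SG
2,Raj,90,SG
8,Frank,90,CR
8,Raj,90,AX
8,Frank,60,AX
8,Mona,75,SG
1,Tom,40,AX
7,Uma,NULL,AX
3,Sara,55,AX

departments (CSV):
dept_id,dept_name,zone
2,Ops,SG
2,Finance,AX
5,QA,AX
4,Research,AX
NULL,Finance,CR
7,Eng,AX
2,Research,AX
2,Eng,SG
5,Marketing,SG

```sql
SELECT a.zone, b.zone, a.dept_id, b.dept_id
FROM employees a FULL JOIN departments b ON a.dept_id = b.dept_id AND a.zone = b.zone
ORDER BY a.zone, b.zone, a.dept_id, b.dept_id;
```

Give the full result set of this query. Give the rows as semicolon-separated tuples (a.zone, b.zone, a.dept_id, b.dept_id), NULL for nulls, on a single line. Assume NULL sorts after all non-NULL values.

(AX, AX, 7, 7); (AX, NULL, 1, NULL); (AX, NULL, 3, NULL); (AX, NULL, 8, NULL); (AX, NULL, 8, NULL); (CR, NULL, 8, NULL); (SG, SG, 2, 2); (SG, SG, 2, 2); (SG, NULL, 1, NULL); (SG, NULL, 8, NULL); (NULL, AX, NULL, 2); (NULL, AX, NULL, 2); (NULL, AX, NULL, 4); (NULL, AX, NULL, 5); (NULL, CR, NULL, NULL); (NULL, SG, NULL, 5)

FULL OUTER JOIN keeps every row from both sides; unmatched rows get NULL for the other side's columns.
Matching on a.dept_id = b.dept_id AND a.zone = b.zone. A NULL in a compared column never satisfies the condition.
- a[0] dept_id=1, zone=SG → no match; kept with NULLs on the b side.
- a[1] dept_id=2, zone=SG → 2 match(es) in b → 2 row(s).
- a[2] dept_id=8, zone=CR → no match; kept with NULLs on the b side.
- a[3] dept_id=8, zone=AX → no match; kept with NULLs on the b side.
- a[4] dept_id=8, zone=AX → no match; kept with NULLs on the b side.
- a[5] dept_id=8, zone=SG → no match; kept with NULLs on the b side.
- a[6] dept_id=1, zone=AX → no match; kept with NULLs on the b side.
- a[7] dept_id=7, zone=AX → 1 match(es) in b → 1 row(s).
- a[8] dept_id=3, zone=AX → no match; kept with NULLs on the b side.
- 6 row(s) from b found no a partner → padded with NULL.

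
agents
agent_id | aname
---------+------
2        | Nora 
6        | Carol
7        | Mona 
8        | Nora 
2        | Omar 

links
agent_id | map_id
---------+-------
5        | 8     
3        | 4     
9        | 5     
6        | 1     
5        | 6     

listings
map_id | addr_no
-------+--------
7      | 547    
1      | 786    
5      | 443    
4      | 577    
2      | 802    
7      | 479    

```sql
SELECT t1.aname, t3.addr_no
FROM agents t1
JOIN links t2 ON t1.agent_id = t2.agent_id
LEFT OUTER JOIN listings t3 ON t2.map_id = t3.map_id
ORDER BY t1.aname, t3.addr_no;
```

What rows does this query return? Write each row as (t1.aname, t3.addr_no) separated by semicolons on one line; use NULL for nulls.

Evaluate left to right. First `agents t1 INNER JOIN links t2` on agent_id: 1 row(s).
Then LEFT JOIN `listings t3` on map_id: each of those 1 rows is kept; rows whose t2.map_id has no match in t3 get NULL for t3's columns.

(Carol, 786)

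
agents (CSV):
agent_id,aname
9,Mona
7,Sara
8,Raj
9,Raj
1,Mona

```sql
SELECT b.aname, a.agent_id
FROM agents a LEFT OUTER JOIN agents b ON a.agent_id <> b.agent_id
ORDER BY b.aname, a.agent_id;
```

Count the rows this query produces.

LEFT JOIN keeps every row from `agents a`; unmatched rows get NULL for `agents b`'s columns.
Matching on a.agent_id <> b.agent_id.
- a row (agent_id=9): matches 3 b row(s) → 3 output row(s).
- a row (agent_id=7): matches 4 b row(s) → 4 output row(s).
- a row (agent_id=8): matches 4 b row(s) → 4 output row(s).
- a row (agent_id=9): matches 3 b row(s) → 3 output row(s).
- a row (agent_id=1): matches 4 b row(s) → 4 output row(s).
Total: 18 rows.

18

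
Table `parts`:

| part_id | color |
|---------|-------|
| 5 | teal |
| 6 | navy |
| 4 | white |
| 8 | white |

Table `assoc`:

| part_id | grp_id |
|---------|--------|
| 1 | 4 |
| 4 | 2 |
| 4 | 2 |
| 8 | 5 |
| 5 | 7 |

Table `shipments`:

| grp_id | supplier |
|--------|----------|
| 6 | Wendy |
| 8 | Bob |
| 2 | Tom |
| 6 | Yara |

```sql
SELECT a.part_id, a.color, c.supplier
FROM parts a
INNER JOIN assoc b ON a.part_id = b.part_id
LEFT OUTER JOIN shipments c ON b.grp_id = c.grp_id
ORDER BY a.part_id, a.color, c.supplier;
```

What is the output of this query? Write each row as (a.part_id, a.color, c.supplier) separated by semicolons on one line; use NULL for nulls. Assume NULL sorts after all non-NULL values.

(4, white, Tom); (4, white, Tom); (5, teal, NULL); (8, white, NULL)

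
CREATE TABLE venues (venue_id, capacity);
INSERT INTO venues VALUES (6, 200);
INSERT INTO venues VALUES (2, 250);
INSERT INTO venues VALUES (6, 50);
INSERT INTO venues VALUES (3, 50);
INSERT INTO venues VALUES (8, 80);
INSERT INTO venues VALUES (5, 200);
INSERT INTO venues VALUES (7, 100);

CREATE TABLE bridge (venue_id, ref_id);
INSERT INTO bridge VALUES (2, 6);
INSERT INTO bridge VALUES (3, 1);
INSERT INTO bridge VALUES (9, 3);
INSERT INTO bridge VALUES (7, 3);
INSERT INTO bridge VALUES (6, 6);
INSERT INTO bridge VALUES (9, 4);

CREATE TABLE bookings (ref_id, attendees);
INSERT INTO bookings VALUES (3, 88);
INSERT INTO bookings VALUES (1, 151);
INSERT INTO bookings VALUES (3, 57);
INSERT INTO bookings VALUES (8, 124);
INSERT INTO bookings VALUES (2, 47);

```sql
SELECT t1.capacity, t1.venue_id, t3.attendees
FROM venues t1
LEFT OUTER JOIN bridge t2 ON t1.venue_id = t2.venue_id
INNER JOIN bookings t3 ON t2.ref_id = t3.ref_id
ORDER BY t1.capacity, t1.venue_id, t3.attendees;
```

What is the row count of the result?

3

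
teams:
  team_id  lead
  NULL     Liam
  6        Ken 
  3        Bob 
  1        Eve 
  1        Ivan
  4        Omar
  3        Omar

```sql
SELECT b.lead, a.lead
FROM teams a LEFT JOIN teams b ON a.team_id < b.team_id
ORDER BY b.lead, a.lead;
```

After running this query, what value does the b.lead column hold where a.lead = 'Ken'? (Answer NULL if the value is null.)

LEFT JOIN keeps every row from `teams a`; unmatched rows get NULL for `teams b`'s columns.
Matching on a.team_id < b.team_id. A NULL in a compared column never satisfies the condition.
Matched pairs: 13; unmatched a rows kept: 2.

NULL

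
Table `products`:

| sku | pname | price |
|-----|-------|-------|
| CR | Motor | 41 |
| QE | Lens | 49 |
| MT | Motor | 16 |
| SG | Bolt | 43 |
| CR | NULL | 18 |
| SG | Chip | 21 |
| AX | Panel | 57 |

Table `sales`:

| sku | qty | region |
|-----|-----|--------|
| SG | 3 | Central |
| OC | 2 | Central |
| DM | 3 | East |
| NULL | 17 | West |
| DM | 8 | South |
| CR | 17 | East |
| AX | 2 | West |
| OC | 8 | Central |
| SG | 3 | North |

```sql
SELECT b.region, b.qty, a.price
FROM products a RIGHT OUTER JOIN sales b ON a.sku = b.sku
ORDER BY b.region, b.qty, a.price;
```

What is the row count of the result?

12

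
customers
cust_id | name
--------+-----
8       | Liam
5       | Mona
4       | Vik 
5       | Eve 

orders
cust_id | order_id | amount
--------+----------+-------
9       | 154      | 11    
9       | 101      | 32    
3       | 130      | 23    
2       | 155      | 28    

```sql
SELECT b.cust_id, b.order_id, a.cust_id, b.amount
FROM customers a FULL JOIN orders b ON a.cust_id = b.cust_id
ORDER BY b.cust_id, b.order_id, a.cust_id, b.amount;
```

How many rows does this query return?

8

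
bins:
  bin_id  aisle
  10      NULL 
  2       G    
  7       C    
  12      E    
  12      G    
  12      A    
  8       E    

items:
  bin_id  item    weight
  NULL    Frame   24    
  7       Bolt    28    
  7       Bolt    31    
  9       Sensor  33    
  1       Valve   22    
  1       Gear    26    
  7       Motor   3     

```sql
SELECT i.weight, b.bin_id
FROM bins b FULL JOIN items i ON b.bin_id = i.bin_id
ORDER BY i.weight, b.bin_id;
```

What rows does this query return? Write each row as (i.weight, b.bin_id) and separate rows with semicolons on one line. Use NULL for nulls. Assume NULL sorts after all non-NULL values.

FULL OUTER JOIN keeps every row from both sides; unmatched rows get NULL for the other side's columns.
Matching on b.bin_id = i.bin_id. A NULL in a compared column never satisfies the condition.
- b (bin_id=10) has no partner → padded with NULL.
- b (bin_id=2) has no partner → padded with NULL.
- b (bin_id=7) pairs with 3 row(s) of i.
- b (bin_id=12) has no partner → padded with NULL.
- b (bin_id=12) has no partner → padded with NULL.
- b (bin_id=12) has no partner → padded with NULL.
- b (bin_id=8) has no partner → padded with NULL.
- 4 row(s) from i found no b partner → padded with NULL.

(3, 7); (22, NULL); (24, NULL); (26, NULL); (28, 7); (31, 7); (33, NULL); (NULL, 2); (NULL, 8); (NULL, 10); (NULL, 12); (NULL, 12); (NULL, 12)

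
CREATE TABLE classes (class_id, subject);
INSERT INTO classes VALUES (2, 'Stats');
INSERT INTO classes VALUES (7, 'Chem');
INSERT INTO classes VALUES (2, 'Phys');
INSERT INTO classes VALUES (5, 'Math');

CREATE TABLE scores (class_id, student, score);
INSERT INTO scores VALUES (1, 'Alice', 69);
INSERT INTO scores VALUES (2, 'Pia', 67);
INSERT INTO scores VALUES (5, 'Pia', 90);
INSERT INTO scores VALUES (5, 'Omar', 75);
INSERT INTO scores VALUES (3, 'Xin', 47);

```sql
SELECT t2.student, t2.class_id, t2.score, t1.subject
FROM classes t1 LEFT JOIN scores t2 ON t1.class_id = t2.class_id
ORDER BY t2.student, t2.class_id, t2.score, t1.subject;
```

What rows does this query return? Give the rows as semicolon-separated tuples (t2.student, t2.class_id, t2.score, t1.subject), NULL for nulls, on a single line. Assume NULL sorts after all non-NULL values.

LEFT JOIN keeps every row from `classes`; unmatched rows get NULL for `scores`'s columns.
Matching on t1.class_id = t2.class_id.
Matched pairs: 4; unmatched t1 rows kept: 1.

(Omar, 5, 75, Math); (Pia, 2, 67, Phys); (Pia, 2, 67, Stats); (Pia, 5, 90, Math); (NULL, NULL, NULL, Chem)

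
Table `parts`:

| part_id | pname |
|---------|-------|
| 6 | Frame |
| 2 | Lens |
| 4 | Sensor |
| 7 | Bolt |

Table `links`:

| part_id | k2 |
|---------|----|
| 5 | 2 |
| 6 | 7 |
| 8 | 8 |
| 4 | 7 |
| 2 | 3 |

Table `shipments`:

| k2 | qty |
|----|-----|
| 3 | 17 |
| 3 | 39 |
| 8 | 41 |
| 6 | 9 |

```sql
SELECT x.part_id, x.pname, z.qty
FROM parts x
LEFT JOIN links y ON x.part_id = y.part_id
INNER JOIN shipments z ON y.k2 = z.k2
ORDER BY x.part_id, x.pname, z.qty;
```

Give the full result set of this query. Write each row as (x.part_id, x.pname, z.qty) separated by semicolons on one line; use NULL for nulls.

(2, Lens, 17); (2, Lens, 39)

Joins associate left-to-right: parts LEFT JOIN links on part_id gives 4 intermediate row(s).
Then INNER JOIN `shipments z` on k2: keep only rows whose y.k2 appears in z.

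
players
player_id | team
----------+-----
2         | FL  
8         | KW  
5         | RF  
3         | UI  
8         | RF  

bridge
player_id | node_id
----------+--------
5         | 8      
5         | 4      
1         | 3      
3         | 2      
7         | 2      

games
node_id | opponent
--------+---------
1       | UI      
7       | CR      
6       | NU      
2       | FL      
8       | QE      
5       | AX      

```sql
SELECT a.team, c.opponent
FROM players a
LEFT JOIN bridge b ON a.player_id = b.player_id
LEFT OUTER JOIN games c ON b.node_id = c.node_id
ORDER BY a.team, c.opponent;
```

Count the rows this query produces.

6

Step 1 — a LEFT JOIN b on player_id → 6 row(s).
Then LEFT JOIN `games c` on node_id: each of those 6 rows is kept; rows whose b.node_id has no match in c get NULL for c's columns.
Result: 6 row(s).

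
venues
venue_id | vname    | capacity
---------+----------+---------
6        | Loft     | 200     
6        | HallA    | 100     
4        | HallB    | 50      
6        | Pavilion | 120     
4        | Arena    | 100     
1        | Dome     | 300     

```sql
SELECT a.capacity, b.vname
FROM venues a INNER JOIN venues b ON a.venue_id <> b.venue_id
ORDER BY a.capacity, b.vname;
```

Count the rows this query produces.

22

INNER JOIN keeps only pairs where the ON condition holds.
Matching on a.venue_id <> b.venue_id.
Matched pairs: 22.
Total: 22 rows.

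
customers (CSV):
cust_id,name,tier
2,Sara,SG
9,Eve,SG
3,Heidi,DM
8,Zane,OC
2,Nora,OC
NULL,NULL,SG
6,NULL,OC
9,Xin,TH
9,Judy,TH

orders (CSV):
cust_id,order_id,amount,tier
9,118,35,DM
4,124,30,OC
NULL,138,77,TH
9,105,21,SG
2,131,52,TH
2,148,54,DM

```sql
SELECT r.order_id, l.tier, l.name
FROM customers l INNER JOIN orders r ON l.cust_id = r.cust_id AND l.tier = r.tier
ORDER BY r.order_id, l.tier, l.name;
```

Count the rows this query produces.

INNER JOIN keeps only pairs where the ON condition holds.
Matching on l.cust_id = r.cust_id AND l.tier = r.tier. A NULL in a compared column never satisfies the condition.
- l (cust_id=2, tier=SG) has no partner → excluded.
- l (cust_id=9, tier=SG) pairs with 1 row(s) of r.
- l (cust_id=3, tier=DM) has no partner → excluded.
- l (cust_id=8, tier=OC) has no partner → excluded.
- l (cust_id=2, tier=OC) has no partner → excluded.
- l (cust_id=NULL, tier=SG) has no partner → excluded.
- l (cust_id=6, tier=OC) has no partner → excluded.
- l (cust_id=9, tier=TH) has no partner → excluded.
- l (cust_id=9, tier=TH) has no partner → excluded.
Total: 1 rows.

1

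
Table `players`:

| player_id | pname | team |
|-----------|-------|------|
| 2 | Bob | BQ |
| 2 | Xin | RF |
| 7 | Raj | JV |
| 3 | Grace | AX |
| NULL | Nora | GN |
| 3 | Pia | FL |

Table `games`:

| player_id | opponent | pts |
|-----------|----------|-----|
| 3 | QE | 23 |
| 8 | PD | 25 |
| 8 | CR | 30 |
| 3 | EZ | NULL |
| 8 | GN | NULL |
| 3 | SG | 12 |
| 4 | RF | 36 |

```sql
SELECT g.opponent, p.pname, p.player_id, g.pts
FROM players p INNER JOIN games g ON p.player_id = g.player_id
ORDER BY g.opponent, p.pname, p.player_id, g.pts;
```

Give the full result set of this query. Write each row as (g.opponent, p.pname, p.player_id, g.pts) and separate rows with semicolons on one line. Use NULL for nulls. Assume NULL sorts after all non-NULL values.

(EZ, Grace, 3, NULL); (EZ, Pia, 3, NULL); (QE, Grace, 3, 23); (QE, Pia, 3, 23); (SG, Grace, 3, 12); (SG, Pia, 3, 12)

INNER JOIN keeps only pairs where the ON condition holds.
Matching on p.player_id = g.player_id. A NULL in a compared column never satisfies the condition.
- player_id=2: no matching g row, dropped.
- player_id=2: no matching g row, dropped.
- player_id=7: no matching g row, dropped.
- player_id=3: 3 matching g row(s), so 3 row(s) emitted.
- player_id=NULL: no matching g row, dropped.
- player_id=3: 3 matching g row(s), so 3 row(s) emitted.
After projecting and ordering:
g.opponent | p.pname | p.player_id | g.pts
EZ | Grace | 3 | NULL
EZ | Pia | 3 | NULL
QE | Grace | 3 | 23
QE | Pia | 3 | 23
SG | Grace | 3 | 12
SG | Pia | 3 | 12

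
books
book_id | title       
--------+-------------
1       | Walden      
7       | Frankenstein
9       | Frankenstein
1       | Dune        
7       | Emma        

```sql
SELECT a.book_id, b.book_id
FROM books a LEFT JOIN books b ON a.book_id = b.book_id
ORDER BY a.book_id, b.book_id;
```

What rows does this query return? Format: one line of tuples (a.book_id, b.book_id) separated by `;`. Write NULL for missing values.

(1, 1); (1, 1); (1, 1); (1, 1); (7, 7); (7, 7); (7, 7); (7, 7); (9, 9)

LEFT JOIN keeps every row from `books a`; unmatched rows get NULL for `books b`'s columns.
Matching on a.book_id = b.book_id.
- book_id=1: 2 matching b row(s), so 2 row(s) emitted.
- book_id=7: 2 matching b row(s), so 2 row(s) emitted.
- book_id=9: 1 matching b row(s), so 1 row(s) emitted.
- book_id=1: 2 matching b row(s), so 2 row(s) emitted.
- book_id=7: 2 matching b row(s), so 2 row(s) emitted.
After projecting and ordering:
a.book_id | b.book_id
1 | 1
1 | 1
1 | 1
1 | 1
7 | 7
7 | 7
7 | 7
7 | 7
9 | 9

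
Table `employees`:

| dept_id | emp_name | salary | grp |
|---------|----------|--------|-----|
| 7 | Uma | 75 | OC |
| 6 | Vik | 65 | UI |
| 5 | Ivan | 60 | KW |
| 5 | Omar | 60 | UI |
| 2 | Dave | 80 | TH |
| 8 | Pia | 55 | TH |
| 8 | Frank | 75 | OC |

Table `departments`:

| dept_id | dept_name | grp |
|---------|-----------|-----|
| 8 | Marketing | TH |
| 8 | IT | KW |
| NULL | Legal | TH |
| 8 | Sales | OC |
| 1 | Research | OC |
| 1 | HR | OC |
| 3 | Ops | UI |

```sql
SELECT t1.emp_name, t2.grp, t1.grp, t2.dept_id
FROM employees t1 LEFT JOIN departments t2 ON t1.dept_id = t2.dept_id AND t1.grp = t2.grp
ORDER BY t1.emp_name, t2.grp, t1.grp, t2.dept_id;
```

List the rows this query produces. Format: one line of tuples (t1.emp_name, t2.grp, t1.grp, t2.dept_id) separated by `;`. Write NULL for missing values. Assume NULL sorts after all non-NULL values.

LEFT JOIN keeps every row from `employees`; unmatched rows get NULL for `departments`'s columns.
Matching on t1.dept_id = t2.dept_id AND t1.grp = t2.grp. A NULL in a compared column never satisfies the condition.
- t1 row (dept_id=7, grp=OC): no match → kept, t2 columns NULL.
- t1 row (dept_id=6, grp=UI): no match → kept, t2 columns NULL.
- t1 row (dept_id=5, grp=KW): no match → kept, t2 columns NULL.
- t1 row (dept_id=5, grp=UI): no match → kept, t2 columns NULL.
- t1 row (dept_id=2, grp=TH): no match → kept, t2 columns NULL.
- t1 row (dept_id=8, grp=TH): matches 1 t2 row(s) → 1 output row(s).
- t1 row (dept_id=8, grp=OC): matches 1 t2 row(s) → 1 output row(s).
After projecting and ordering:
t1.emp_name | t2.grp | t1.grp | t2.dept_id
Dave | NULL | TH | NULL
Frank | OC | OC | 8
Ivan | NULL | KW | NULL
Omar | NULL | UI | NULL
Pia | TH | TH | 8
Uma | NULL | OC | NULL
Vik | NULL | UI | NULL

(Dave, NULL, TH, NULL); (Frank, OC, OC, 8); (Ivan, NULL, KW, NULL); (Omar, NULL, UI, NULL); (Pia, TH, TH, 8); (Uma, NULL, OC, NULL); (Vik, NULL, UI, NULL)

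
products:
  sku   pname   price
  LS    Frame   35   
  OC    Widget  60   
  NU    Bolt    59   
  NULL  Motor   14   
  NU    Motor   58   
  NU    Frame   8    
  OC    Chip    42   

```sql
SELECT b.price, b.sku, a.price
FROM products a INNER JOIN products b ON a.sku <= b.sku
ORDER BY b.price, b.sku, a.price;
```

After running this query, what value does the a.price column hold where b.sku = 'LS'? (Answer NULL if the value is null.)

INNER JOIN keeps only pairs where the ON condition holds.
Matching on a.sku <= b.sku. A NULL in a compared column never satisfies the condition.
Matched pairs: 25.

35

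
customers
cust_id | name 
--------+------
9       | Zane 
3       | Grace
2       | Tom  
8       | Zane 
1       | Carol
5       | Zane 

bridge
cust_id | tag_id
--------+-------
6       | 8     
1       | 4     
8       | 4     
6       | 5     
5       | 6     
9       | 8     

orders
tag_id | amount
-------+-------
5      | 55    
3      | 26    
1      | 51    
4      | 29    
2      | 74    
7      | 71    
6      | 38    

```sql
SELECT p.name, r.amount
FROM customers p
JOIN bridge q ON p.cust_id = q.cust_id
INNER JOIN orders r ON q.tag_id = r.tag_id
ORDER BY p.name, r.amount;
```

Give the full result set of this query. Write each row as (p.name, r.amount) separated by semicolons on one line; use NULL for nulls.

Step 1 — p INNER JOIN q on cust_id → 4 row(s).
Then INNER JOIN `orders r` on tag_id: keep only rows whose q.tag_id appears in r.

(Carol, 29); (Zane, 29); (Zane, 38)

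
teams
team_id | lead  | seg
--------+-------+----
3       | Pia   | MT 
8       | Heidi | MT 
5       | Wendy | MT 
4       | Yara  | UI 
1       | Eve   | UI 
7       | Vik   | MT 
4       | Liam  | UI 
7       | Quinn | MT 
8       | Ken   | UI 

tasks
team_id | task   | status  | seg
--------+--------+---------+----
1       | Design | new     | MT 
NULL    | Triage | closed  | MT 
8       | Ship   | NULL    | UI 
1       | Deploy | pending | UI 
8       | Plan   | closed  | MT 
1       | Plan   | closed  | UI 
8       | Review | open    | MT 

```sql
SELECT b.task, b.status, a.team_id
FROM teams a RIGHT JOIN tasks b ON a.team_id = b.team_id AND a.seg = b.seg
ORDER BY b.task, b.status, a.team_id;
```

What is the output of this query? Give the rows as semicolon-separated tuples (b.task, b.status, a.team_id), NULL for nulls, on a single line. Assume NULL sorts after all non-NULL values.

RIGHT JOIN keeps every row from `tasks`; unmatched rows get NULL for `teams`'s columns.
Matching on a.team_id = b.team_id AND a.seg = b.seg. A NULL in a compared column never satisfies the condition.
Matched pairs: 5; unmatched b rows kept: 2.

(Deploy, pending, 1); (Design, new, NULL); (Plan, closed, 1); (Plan, closed, 8); (Review, open, 8); (Ship, NULL, 8); (Triage, closed, NULL)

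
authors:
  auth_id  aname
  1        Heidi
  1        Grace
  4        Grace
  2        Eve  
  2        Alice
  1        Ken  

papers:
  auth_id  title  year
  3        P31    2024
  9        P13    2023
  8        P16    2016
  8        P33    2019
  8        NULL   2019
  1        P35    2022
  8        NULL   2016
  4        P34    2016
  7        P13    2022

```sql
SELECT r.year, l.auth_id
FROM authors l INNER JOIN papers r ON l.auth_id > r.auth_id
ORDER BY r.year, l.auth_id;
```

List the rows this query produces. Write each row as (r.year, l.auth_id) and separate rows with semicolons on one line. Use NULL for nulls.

(2022, 2); (2022, 2); (2022, 4); (2024, 4)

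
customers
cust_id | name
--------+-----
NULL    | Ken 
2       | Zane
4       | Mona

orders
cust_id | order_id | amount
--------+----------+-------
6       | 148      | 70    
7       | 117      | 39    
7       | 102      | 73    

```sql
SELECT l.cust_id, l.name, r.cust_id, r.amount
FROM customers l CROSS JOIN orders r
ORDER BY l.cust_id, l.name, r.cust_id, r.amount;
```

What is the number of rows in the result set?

9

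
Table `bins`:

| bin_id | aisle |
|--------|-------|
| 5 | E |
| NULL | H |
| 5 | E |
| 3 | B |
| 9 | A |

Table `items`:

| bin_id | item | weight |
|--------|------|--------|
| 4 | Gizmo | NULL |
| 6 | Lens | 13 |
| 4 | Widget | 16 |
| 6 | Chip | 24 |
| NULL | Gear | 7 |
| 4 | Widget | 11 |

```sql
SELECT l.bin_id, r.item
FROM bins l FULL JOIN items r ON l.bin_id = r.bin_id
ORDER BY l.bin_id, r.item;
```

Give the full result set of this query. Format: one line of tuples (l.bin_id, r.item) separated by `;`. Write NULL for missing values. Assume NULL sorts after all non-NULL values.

(3, NULL); (5, NULL); (5, NULL); (9, NULL); (NULL, Chip); (NULL, Gear); (NULL, Gizmo); (NULL, Lens); (NULL, Widget); (NULL, Widget); (NULL, NULL)

FULL OUTER JOIN keeps every row from both sides; unmatched rows get NULL for the other side's columns.
Matching on l.bin_id = r.bin_id. A NULL in a compared column never satisfies the condition.
Matched pairs: 0; unmatched l rows kept: 5; unmatched r rows kept: 6.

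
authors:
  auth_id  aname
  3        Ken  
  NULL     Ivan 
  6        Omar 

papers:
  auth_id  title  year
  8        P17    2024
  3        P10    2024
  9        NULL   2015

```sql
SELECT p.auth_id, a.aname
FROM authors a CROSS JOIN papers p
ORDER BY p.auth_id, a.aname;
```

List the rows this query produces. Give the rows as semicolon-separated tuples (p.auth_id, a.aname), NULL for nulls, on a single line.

(3, Ivan); (3, Ken); (3, Omar); (8, Ivan); (8, Ken); (8, Omar); (9, Ivan); (9, Ken); (9, Omar)

CROSS JOIN pairs every row of `authors` with every row of `papers`: 3 × 3 = 9 rows.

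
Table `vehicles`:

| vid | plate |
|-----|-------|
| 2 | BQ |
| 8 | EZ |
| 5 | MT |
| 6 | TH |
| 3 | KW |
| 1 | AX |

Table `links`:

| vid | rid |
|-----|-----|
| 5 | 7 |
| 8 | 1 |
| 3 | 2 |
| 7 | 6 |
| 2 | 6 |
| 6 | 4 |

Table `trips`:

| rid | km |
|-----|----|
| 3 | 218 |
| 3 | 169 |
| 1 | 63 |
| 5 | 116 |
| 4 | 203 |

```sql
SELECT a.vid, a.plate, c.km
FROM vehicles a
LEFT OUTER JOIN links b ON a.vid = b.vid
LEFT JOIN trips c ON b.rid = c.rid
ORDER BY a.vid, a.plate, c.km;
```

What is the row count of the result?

6

Evaluate left to right. First `vehicles a LEFT JOIN links b` on vid: 6 row(s).
Then LEFT JOIN `trips c` on rid: each of those 6 rows is kept; rows whose b.rid has no match in c get NULL for c's columns.
Result: 6 row(s).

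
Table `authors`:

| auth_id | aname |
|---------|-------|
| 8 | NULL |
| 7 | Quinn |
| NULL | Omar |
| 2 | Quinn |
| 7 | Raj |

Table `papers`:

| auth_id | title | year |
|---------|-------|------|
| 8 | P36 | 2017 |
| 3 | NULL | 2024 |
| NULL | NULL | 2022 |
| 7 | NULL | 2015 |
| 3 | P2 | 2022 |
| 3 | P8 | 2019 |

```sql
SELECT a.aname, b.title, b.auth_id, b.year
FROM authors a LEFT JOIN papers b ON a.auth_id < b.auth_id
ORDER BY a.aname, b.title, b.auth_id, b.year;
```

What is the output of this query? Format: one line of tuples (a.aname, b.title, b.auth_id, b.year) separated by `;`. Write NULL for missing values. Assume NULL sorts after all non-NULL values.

(Omar, NULL, NULL, NULL); (Quinn, P2, 3, 2022); (Quinn, P36, 8, 2017); (Quinn, P36, 8, 2017); (Quinn, P8, 3, 2019); (Quinn, NULL, 3, 2024); (Quinn, NULL, 7, 2015); (Raj, P36, 8, 2017); (NULL, NULL, NULL, NULL)

LEFT JOIN keeps every row from `authors`; unmatched rows get NULL for `papers`'s columns.
Matching on a.auth_id < b.auth_id. A NULL in a compared column never satisfies the condition.
Matched pairs: 7; unmatched a rows kept: 2.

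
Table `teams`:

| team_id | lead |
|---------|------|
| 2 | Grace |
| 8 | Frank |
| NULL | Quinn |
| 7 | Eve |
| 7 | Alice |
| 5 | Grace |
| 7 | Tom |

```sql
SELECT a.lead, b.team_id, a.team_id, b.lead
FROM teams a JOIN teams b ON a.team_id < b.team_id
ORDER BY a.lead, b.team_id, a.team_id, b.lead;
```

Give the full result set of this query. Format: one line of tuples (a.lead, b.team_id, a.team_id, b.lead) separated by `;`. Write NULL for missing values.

(Alice, 8, 7, Frank); (Eve, 8, 7, Frank); (Grace, 5, 2, Grace); (Grace, 7, 2, Alice); (Grace, 7, 2, Eve); (Grace, 7, 2, Tom); (Grace, 7, 5, Alice); (Grace, 7, 5, Eve); (Grace, 7, 5, Tom); (Grace, 8, 2, Frank); (Grace, 8, 5, Frank); (Tom, 8, 7, Frank)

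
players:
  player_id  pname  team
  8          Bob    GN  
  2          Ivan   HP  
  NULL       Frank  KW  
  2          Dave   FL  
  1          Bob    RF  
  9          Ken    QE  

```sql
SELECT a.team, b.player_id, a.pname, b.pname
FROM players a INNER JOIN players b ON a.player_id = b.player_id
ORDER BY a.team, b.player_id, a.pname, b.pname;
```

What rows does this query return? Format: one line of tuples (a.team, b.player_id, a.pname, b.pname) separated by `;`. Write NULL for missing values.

(FL, 2, Dave, Dave); (FL, 2, Dave, Ivan); (GN, 8, Bob, Bob); (HP, 2, Ivan, Dave); (HP, 2, Ivan, Ivan); (QE, 9, Ken, Ken); (RF, 1, Bob, Bob)

INNER JOIN keeps only pairs where the ON condition holds.
Matching on a.player_id = b.player_id. A NULL in a compared column never satisfies the condition.
Matched pairs: 7.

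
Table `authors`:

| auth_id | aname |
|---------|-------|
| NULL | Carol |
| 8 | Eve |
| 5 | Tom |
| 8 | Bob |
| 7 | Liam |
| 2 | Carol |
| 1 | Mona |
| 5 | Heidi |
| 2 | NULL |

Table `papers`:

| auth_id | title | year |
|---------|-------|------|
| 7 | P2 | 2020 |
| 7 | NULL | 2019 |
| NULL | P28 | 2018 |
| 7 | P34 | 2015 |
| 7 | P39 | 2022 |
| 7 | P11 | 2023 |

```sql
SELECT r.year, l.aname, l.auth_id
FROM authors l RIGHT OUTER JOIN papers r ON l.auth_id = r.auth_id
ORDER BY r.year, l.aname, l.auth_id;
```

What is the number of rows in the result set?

RIGHT JOIN keeps every row from `papers`; unmatched rows get NULL for `authors`'s columns.
Matching on l.auth_id = r.auth_id. A NULL in a compared column never satisfies the condition.
- l row (auth_id=NULL): no match.
- l row (auth_id=8): no match.
- l row (auth_id=5): no match.
- l row (auth_id=8): no match.
- l row (auth_id=7): matches 5 r row(s) → 5 output row(s).
- l row (auth_id=2): no match.
- l row (auth_id=1): no match.
- l row (auth_id=5): no match.
- l row (auth_id=2): no match.
- 1 r row(s) had no l match → kept, l columns NULL.
Total: 5 matched + 1 padded = 6 rows.

6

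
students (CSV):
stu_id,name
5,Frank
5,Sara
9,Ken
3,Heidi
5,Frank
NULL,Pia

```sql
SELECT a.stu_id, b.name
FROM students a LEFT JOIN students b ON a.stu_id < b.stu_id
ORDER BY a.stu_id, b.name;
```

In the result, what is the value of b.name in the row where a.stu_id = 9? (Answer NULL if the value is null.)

NULL

LEFT JOIN keeps every row from `students a`; unmatched rows get NULL for `students b`'s columns.
Matching on a.stu_id < b.stu_id. A NULL in a compared column never satisfies the condition.
- stu_id=5: 1 matching b row(s), so 1 row(s) emitted.
- stu_id=5: 1 matching b row(s), so 1 row(s) emitted.
- stu_id=9: no b row matches, row kept with b columns NULL.
- stu_id=3: 4 matching b row(s), so 4 row(s) emitted.
- stu_id=5: 1 matching b row(s), so 1 row(s) emitted.
- stu_id=NULL: no b row matches, row kept with b columns NULL.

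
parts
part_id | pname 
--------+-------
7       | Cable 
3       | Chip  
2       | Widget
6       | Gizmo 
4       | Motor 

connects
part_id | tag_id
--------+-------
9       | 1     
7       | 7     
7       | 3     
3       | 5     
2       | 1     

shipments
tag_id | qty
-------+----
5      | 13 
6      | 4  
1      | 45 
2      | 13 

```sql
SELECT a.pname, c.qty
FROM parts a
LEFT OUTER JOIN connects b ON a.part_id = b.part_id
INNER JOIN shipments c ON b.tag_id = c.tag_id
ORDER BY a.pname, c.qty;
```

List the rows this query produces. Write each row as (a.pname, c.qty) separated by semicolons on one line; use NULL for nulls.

Evaluate left to right. First `parts a LEFT JOIN connects b` on part_id: 6 row(s).
Then INNER JOIN `shipments c` on tag_id: keep only rows whose b.tag_id appears in c.

(Chip, 13); (Widget, 45)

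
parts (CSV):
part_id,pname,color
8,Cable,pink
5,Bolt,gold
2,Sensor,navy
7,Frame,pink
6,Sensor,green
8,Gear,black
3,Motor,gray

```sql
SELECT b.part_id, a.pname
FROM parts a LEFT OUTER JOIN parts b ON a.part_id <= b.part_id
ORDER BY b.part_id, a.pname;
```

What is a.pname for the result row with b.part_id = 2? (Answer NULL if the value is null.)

Sensor

LEFT JOIN keeps every row from `parts a`; unmatched rows get NULL for `parts b`'s columns.
Matching on a.part_id <= b.part_id.
- a (part_id=8) pairs with 2 row(s) of b.
- a (part_id=5) pairs with 5 row(s) of b.
- a (part_id=2) pairs with 7 row(s) of b.
- a (part_id=7) pairs with 3 row(s) of b.
- a (part_id=6) pairs with 4 row(s) of b.
- a (part_id=8) pairs with 2 row(s) of b.
- a (part_id=3) pairs with 6 row(s) of b.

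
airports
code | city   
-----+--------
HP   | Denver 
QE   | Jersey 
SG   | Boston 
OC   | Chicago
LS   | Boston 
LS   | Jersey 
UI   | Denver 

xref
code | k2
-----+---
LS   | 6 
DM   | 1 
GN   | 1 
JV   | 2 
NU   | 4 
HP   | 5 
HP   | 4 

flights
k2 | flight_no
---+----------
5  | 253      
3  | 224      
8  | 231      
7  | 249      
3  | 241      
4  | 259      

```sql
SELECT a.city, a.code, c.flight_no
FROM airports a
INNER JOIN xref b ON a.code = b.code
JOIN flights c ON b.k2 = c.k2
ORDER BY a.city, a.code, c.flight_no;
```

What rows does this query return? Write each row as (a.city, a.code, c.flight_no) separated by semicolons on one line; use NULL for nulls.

Evaluate left to right. First `airports a INNER JOIN xref b` on code: 4 row(s).
Then INNER JOIN `flights c` on k2: keep only rows whose b.k2 appears in c.

(Denver, HP, 253); (Denver, HP, 259)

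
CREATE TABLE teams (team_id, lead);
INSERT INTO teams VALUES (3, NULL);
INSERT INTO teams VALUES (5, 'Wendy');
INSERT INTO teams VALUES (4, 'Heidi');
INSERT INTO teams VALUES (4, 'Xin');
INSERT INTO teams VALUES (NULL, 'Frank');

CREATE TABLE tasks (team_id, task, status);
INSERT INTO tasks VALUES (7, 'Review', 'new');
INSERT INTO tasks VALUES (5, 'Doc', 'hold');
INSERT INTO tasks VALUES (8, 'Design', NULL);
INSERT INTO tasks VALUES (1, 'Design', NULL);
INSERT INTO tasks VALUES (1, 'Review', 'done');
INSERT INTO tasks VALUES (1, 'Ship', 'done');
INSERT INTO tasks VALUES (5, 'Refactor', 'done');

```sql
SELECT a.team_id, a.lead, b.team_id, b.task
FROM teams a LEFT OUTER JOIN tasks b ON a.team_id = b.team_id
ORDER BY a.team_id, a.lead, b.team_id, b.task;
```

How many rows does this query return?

LEFT JOIN keeps every row from `teams`; unmatched rows get NULL for `tasks`'s columns.
Matching on a.team_id = b.team_id. A NULL in a compared column never satisfies the condition.
- a row (team_id=3): no match → kept, b columns NULL.
- a row (team_id=5): matches 2 b row(s) → 2 output row(s).
- a row (team_id=4): no match → kept, b columns NULL.
- a row (team_id=4): no match → kept, b columns NULL.
- a row (team_id=NULL): no match → kept, b columns NULL.
Total: 2 matched + 4 padded = 6 rows.

6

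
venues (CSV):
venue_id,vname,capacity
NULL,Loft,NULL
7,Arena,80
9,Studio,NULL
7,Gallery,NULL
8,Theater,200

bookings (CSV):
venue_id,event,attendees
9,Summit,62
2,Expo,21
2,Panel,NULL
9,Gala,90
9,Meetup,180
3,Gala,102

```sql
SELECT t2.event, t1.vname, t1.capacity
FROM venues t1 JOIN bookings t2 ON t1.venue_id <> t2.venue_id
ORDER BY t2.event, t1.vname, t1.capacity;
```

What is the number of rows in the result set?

21

INNER JOIN keeps only pairs where the ON condition holds.
Matching on t1.venue_id <> t2.venue_id. A NULL in a compared column never satisfies the condition.
- t1[0] venue_id=NULL → no match; dropped.
- t1[1] venue_id=7 → 6 match(es) in t2 → 6 row(s).
- t1[2] venue_id=9 → 3 match(es) in t2 → 3 row(s).
- t1[3] venue_id=7 → 6 match(es) in t2 → 6 row(s).
- t1[4] venue_id=8 → 6 match(es) in t2 → 6 row(s).
Total: 21 rows.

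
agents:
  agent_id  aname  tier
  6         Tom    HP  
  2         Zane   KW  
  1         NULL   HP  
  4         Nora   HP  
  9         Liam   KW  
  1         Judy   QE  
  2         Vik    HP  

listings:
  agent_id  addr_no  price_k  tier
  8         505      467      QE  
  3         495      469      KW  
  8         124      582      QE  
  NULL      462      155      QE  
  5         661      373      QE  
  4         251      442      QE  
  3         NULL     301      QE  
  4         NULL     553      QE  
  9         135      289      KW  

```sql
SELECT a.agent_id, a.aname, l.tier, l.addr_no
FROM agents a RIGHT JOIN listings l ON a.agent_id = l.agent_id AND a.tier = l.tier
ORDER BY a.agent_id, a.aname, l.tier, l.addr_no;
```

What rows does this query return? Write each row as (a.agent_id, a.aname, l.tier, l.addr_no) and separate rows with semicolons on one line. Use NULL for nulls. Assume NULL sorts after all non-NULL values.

RIGHT JOIN keeps every row from `listings`; unmatched rows get NULL for `agents`'s columns.
Matching on a.agent_id = l.agent_id AND a.tier = l.tier. A NULL in a compared column never satisfies the condition.
- a[0] agent_id=6, tier=HP → no match.
- a[1] agent_id=2, tier=KW → no match.
- a[2] agent_id=1, tier=HP → no match.
- a[3] agent_id=4, tier=HP → no match.
- a[4] agent_id=9, tier=KW → 1 match(es) in l → 1 row(s).
- a[5] agent_id=1, tier=QE → no match.
- a[6] agent_id=2, tier=HP → no match.
- plus 8 unmatched l row(s), each kept with NULL a columns.
After projecting and ordering:
a.agent_id | a.aname | l.tier | l.addr_no
9 | Liam | KW | 135
NULL | NULL | KW | 495
NULL | NULL | QE | 124
NULL | NULL | QE | 251
NULL | NULL | QE | 462
NULL | NULL | QE | 505
NULL | NULL | QE | 661
NULL | NULL | QE | NULL
NULL | NULL | QE | NULL

(9, Liam, KW, 135); (NULL, NULL, KW, 495); (NULL, NULL, QE, 124); (NULL, NULL, QE, 251); (NULL, NULL, QE, 462); (NULL, NULL, QE, 505); (NULL, NULL, QE, 661); (NULL, NULL, QE, NULL); (NULL, NULL, QE, NULL)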